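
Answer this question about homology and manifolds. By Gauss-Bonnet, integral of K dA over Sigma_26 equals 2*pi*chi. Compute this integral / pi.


Gauss-Bonnet: integral K dA = 2*pi*chi(M).
chi(Sigma_26) = 2 - 2*26 = -50.
(integral K dA)/pi = 2*chi = 2*(-50) = -100

-100


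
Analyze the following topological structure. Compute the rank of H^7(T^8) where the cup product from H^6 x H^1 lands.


Cup product: H^p x H^q -> H^{p+q}; here p+q = 6+1 = 7.
rank H^k(T^n) = C(n,k).
C(8,7) = 8

8


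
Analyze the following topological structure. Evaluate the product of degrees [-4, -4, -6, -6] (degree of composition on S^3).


Degree is multiplicative: deg(composition) = product of degrees.
= (-4) * (-4) * (-6) * (-6) = 576

576


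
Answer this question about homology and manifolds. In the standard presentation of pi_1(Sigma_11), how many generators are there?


Standard presentation: pi_1(Sigma_g) = <a_1,b_1,...,a_g,b_g | [a_1,b_1]...[a_g,b_g] = 1>.
Number of generators = 2g = 2*11 = 22

22


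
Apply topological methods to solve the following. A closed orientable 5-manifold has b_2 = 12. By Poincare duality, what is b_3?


Poincare duality for closed orientable n-manifolds: b_k = b_{n-k}.
Here n = 5, so b_3 = b_2 = 12

12


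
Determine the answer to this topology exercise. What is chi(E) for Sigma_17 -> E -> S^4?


chi(S^4) = 2 (n even), chi(Sigma_17) = 2 - 2*17 = -32.
chi(E) = 2 * (-32) = -64

-64


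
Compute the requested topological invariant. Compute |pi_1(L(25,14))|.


pi_1(L(p,q)) = Z/pZ for any q coprime to p.
|pi_1(L(25,14))| = 25

25


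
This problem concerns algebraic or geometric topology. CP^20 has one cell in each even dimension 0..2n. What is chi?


CP^20 has one cell in each even dimension 0, 2, ..., 2*20 (20+1 cells total).
All cells are even-dimensional, so chi = number of cells.
chi = 20 + 1 = 21

21


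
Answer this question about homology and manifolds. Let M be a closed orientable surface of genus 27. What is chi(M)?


For a closed orientable surface of genus g: chi = 2 - 2g.
Here g = 27.
chi = 2 - 2*27 = 2 - 54 = -52

-52


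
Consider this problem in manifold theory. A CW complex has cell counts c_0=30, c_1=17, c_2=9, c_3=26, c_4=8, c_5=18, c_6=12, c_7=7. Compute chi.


chi = sum_k (-1)^k c_k.
= (-1)^0*30 + (-1)^1*17 + (-1)^2*9 + (-1)^3*26 + (-1)^4*8 + (-1)^5*18 + (-1)^6*12 + (-1)^7*7
= (30) + (-17) + (9) + (-26) + (8) + (-18) + (12) + (-7)
= -9

-9


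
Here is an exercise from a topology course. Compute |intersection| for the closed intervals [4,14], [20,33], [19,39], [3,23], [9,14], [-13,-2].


Intersection = [max(a_i), min(b_i)] = [20, -2].
Since 20 > -2, the intersection is empty.
Length = 0

0


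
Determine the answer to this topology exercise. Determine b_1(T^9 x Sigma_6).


pi_1(A x B) = pi_1(A) x pi_1(B); rank of abelianization = b_1.
b_1(T^9) = 9, b_1(Sigma_6) = 2*6 = 12.
b_1(product) = 9 + 12 = 21

21


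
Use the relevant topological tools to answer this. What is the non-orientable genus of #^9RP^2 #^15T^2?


Since a >= 1, the sum is non-orientable; each T^2 can be replaced by RP^2 # RP^2 (since T^2#RP^2 = 3RP^2).
Total crosscaps k = 9 + 2*15 = 39.
Check via chi: chi = 9*1 + 15*0 - (9+15-1)*2 = -37 = 2 - k = -37. Consistent.

39


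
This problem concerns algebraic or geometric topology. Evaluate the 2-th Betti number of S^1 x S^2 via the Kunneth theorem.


Each S^d has Poincare polynomial 1 + t^d.
The product S^1 x S^2 has Poincare polynomial prod(1+t^d_i).
Expanding: b_0=1, b_1=1, b_2=1, b_3=1.
b_2 = 1

1


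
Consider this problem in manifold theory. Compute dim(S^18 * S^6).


Join of spheres: S^m * S^n = S^{m+n+1}.
dim = 18 + 6 + 1 = 25

25


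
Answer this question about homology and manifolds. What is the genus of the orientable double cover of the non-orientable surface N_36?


chi(N_36) = 2 - 36 = -34.
Double cover: chi(Sigma_g) = 2 * chi(N_36) = 2*(-34) = -68.
2 - 2g = -68, so g = (2 - (-68))/2 = 70/2 = 35

35


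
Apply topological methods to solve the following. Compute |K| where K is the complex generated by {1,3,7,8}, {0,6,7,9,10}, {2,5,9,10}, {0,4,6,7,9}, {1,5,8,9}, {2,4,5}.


Each maximal simplex on m vertices has 2^m - 1 nonempty faces.
Take the union (dedupe shared faces).
Total distinct faces = 85

85


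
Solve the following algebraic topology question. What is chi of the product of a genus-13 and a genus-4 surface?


chi(Sigma_13) = 2 - 2*13 = -24
chi(Sigma_4) = 2 - 2*4 = -6
chi(product) = (-24) * (-6) = 144

144


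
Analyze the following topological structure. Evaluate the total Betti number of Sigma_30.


For Sigma_30: b_0 = 1, b_1 = 2g = 60, b_2 = 1.
Total = 1 + 60 + 1 = 62

62


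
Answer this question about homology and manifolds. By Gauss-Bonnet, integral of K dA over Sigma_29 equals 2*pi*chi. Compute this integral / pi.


Gauss-Bonnet: integral K dA = 2*pi*chi(M).
chi(Sigma_29) = 2 - 2*29 = -56.
(integral K dA)/pi = 2*chi = 2*(-56) = -112

-112


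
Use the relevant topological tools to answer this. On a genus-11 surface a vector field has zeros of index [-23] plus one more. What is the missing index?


Poincare-Hopf: sum of indices = chi(M).
chi(Sigma_11) = 2 - 2*11 = -20.
Sum of known indices = -23.
x = chi - (sum known) = -20 - (-23) = 3

3


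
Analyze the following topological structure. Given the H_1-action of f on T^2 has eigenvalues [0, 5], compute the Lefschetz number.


For a torus self-map: L(f) = det(I - A) where A acts on H_1.
L(f) = (1-0) * (1-5) = 1 * -4 = -4

-4


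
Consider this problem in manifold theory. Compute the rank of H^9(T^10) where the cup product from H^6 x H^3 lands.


Cup product: H^p x H^q -> H^{p+q}; here p+q = 6+3 = 9.
rank H^k(T^n) = C(n,k).
C(10,9) = 10

10


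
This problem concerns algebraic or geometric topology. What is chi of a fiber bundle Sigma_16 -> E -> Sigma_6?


For a fiber bundle F -> E -> B (with CW structure): chi(E) = chi(B) * chi(F).
chi(Sigma_6) = -10, chi(Sigma_16) = -30.
chi(E) = (-10) * (-30) = 300

300


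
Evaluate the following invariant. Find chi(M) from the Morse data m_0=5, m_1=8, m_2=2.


Morse theory: chi(M) = sum_k (-1)^k m_k where m_k = #(index-k critical points).
= (5) + (-8) + (2) = -1

-1


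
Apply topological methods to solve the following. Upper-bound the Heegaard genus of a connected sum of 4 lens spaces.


Heegaard genus satisfies g(A#B) <= g(A) + g(B).
Each lens space has g = 1.
Upper bound: 4 * 1 = 4

4


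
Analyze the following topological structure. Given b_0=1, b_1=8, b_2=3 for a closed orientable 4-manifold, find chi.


By Poincare duality b_k = b_{4-k}, so full Betti numbers: b_0=1, b_1=8, b_2=3, b_3=8, b_4=1.
chi = sum (-1)^k b_k = -11

-11


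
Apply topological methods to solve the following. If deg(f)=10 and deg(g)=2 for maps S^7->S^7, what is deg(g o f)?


Degree is multiplicative under composition: deg(g o f) = deg(g) * deg(f).
= 2 * 10 = 20

20


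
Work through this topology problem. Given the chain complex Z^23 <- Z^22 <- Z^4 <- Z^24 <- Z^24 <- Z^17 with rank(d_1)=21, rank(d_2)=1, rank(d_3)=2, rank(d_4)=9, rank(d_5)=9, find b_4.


rank H_k = rank(ker d_k) - rank(im d_{k+1}).
rank(ker d_4) = rank(C_4) - rank(d_4) = 24 - 9 = 15.
rank(im d_{4+1}) = 9.
rank H_4 = 15 - 9 = 6

6


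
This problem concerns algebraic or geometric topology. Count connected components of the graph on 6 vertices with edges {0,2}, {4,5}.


Run DFS/union-find over 6 vertices.
V = 6, E = 2.
Number of components = 4

4


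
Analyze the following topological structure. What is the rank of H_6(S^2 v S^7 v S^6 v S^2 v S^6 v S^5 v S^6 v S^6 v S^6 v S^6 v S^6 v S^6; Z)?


For a wedge of spheres, H_k (k>0) is free on one generator per sphere of dimension k.
Spheres of dimension 6: count = 8.
b_6 = 8

8


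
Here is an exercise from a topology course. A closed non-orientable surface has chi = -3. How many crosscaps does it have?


chi = 2 - k for closed non-orientable surfaces with k crosscaps.
-3 = 2 - k
k = 2 - (-3) = 5

5


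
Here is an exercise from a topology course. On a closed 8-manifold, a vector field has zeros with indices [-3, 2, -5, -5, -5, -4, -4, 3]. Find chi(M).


Poincare-Hopf: chi(M) = sum of indices of zeros.
chi = (-3) + (2) + (-5) + (-5) + (-5) + (-4) + (-4) + (3) = -21

-21


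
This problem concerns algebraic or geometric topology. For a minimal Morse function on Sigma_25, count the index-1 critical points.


A perfect Morse function has m_k = b_k.
For Sigma_25: b_0=1, b_1=2g=50, b_2=1.
Saddles m_1 = 2g = 50

50


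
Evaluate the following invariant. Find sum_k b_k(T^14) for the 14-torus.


b_k(T^14) = C(14,k), so the sum over k is sum_k C(14,k) = 2^14.
Total = 2^14 = 16384

16384


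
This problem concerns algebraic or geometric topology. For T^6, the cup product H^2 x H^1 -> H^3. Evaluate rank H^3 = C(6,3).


Cup product: H^p x H^q -> H^{p+q}; here p+q = 2+1 = 3.
rank H^k(T^n) = C(n,k).
C(6,3) = 20

20


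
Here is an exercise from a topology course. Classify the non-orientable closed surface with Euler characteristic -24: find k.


chi = 2 - k for closed non-orientable surfaces with k crosscaps.
-24 = 2 - k
k = 2 - (-24) = 26

26


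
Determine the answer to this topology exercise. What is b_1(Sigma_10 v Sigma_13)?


For a wedge: H_1(A v B) = H_1(A) + H_1(B).
b_1(Sigma_10) = 20, b_1(Sigma_13) = 26.
b_1 = 20 + 26 = 46

46


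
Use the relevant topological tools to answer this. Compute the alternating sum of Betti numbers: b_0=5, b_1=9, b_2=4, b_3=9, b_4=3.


chi = sum_k (-1)^k b_k.
= (5) + (-9) + (4) + (-9) + (3)
= -6

-6


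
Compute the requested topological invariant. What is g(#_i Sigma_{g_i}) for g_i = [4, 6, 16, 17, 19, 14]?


Genus is additive under connected sum of orientable surfaces.
g = 4 + 6 + 16 + 17 + 19 + 14 = 76

76


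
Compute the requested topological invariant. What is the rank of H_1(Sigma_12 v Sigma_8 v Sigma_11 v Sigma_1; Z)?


For a wedge X v Y: reduced H_k(X v Y) = H_k(X) + H_k(Y).
Each Sigma_g contributes b_1 = 2g.
b_1 = 24 + 16 + 22 + 2 = 64

64


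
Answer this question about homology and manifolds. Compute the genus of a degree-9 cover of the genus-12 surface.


For an n-sheeted cover: chi(E) = n * chi(B).
chi(Sigma_12) = 2 - 2*12 = -22.
chi(E) = 9 * (-22) = -198.
genus(E) = (2 - chi(E))/2 = (2 - (-198))/2 = 200/2 = 100

100


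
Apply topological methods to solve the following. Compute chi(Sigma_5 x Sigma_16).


chi(Sigma_5) = 2 - 2*5 = -8
chi(Sigma_16) = 2 - 2*16 = -30
chi(product) = (-8) * (-30) = 240

240


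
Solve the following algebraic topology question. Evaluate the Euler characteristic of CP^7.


CP^7 has one cell in each even dimension 0, 2, ..., 2*7 (7+1 cells total).
All cells are even-dimensional, so chi = number of cells.
chi = 7 + 1 = 8

8


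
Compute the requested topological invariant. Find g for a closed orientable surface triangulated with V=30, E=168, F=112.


chi = V - E + F = 30 - 168 + 112 = -26
For orientable closed surface: chi = 2 - 2g, so g = (2 - chi)/2.
g = (2 - (-26)) / 2 = 28 / 2 = 14

14


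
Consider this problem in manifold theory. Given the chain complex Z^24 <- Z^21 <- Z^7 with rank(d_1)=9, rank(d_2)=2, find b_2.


rank H_k = rank(ker d_k) - rank(im d_{k+1}).
rank(ker d_2) = rank(C_2) - rank(d_2) = 7 - 2 = 5.
rank(im d_{2+1}) = 0.
rank H_2 = 5 - 0 = 5

5


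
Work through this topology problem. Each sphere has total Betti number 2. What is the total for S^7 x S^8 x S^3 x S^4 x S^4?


Total Betti number is multiplicative under products.
Each S^d (d>=1) has total Betti number 2.
There are 5 sphere factors.
Total = 2^5 = 32

32


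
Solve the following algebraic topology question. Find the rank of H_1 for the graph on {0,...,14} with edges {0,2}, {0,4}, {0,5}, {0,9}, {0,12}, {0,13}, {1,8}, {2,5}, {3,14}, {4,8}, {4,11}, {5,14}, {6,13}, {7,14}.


b_1 = E - V + (number of components).
E = 14, V = 15, components = 2.
b_1 = 14 - 15 + 2 = 1

1


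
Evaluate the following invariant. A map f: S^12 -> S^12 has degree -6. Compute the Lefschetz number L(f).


On S^12: L(f) = tr(f_0*) + (-1)^12 tr(f_12*) = 1 + (-1)^12 * deg(f).
L(f) = 1 + (-1)^12 * -6 = 1 + -6 = -5

-5


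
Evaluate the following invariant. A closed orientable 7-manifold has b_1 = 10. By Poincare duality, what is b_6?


Poincare duality for closed orientable n-manifolds: b_k = b_{n-k}.
Here n = 7, so b_6 = b_1 = 10

10


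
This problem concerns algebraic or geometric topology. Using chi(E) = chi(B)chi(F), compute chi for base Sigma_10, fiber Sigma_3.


For a fiber bundle F -> E -> B (with CW structure): chi(E) = chi(B) * chi(F).
chi(Sigma_10) = -18, chi(Sigma_3) = -4.
chi(E) = (-18) * (-4) = 72

72


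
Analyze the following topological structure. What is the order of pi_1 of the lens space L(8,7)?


pi_1(L(p,q)) = Z/pZ for any q coprime to p.
|pi_1(L(8,7))| = 8

8


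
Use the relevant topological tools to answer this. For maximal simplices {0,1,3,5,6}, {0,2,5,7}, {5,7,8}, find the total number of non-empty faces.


Each maximal simplex on m vertices has 2^m - 1 nonempty faces.
Take the union (dedupe shared faces).
Total distinct faces = 47

47


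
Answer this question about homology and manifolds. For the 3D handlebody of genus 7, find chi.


A genus-g handlebody deformation retracts to a wedge of g circles.
chi(vee_g S^1) = 1 - g.
chi(H_7) = 1 - 7 = -6

-6


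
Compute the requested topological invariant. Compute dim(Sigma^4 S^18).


Each suspension raises dimension by 1: Sigma S^n = S^{n+1}.
Sigma^4 S^18 = S^{18+4} = S^22

22


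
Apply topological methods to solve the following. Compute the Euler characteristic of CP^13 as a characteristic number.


For any closed oriented manifold, <e(TM),[M]> = chi(M).
chi(CP^13) = 13+1 = 14

14


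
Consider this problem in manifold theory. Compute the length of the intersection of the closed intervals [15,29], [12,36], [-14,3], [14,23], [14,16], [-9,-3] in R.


Intersection = [max(a_i), min(b_i)] = [15, -3].
Since 15 > -3, the intersection is empty.
Length = 0

0


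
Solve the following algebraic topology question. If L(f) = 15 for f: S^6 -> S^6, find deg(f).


L(f) = 1 + (-1)^6 deg(f) on S^6.
15 = 1 + (-1)^6 * deg(f)
(-1)^6 * deg(f) = 14
deg(f) = 14

14


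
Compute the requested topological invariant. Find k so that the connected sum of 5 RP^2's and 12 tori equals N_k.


Since a >= 1, the sum is non-orientable; each T^2 can be replaced by RP^2 # RP^2 (since T^2#RP^2 = 3RP^2).
Total crosscaps k = 5 + 2*12 = 29.
Check via chi: chi = 5*1 + 12*0 - (5+12-1)*2 = -27 = 2 - k = -27. Consistent.

29


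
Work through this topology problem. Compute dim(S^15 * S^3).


Join of spheres: S^m * S^n = S^{m+n+1}.
dim = 15 + 3 + 1 = 19

19


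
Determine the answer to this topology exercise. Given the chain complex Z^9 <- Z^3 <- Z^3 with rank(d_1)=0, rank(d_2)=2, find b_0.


rank H_k = rank(ker d_k) - rank(im d_{k+1}).
rank(ker d_0) = rank(C_0) - rank(d_0) = 9 - 0 = 9.
rank(im d_{0+1}) = 0.
rank H_0 = 9 - 0 = 9

9


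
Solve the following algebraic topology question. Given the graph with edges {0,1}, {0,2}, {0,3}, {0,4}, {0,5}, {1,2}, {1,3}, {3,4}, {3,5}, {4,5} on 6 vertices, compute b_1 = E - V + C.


b_1 = E - V + (number of components).
E = 10, V = 6, components = 1.
b_1 = 10 - 6 + 1 = 5

5


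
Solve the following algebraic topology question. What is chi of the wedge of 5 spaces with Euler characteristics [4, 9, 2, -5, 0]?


chi(A v B) = chi(A) + chi(B) - 1 (one point identified).
For 5 spaces: chi = (sum chi_i) - (5 - 1).
sum = 10; chi = 10 - 4 = 6

6


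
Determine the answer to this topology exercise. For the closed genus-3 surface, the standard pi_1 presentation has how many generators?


Standard presentation: pi_1(Sigma_g) = <a_1,b_1,...,a_g,b_g | [a_1,b_1]...[a_g,b_g] = 1>.
Number of generators = 2g = 2*3 = 6

6


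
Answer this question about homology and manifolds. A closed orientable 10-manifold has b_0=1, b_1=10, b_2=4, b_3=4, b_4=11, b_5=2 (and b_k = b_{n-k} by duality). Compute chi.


By Poincare duality b_k = b_{10-k}, so full Betti numbers: b_0=1, b_1=10, b_2=4, b_3=4, b_4=11, b_5=2, b_6=11, b_7=4, b_8=4, b_9=10, b_10=1.
chi = sum (-1)^k b_k = 2

2


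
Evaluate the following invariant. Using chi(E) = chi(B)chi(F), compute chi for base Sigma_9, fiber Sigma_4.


For a fiber bundle F -> E -> B (with CW structure): chi(E) = chi(B) * chi(F).
chi(Sigma_9) = -16, chi(Sigma_4) = -6.
chi(E) = (-16) * (-6) = 96

96


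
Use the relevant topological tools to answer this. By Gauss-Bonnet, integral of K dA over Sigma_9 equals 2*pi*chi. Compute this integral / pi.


Gauss-Bonnet: integral K dA = 2*pi*chi(M).
chi(Sigma_9) = 2 - 2*9 = -16.
(integral K dA)/pi = 2*chi = 2*(-16) = -32

-32


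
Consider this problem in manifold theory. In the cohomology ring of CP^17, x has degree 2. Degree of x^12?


|x| = 2 in H^*(CP^n).
|x^12| = 12 * |x| = 12 * 2 = 24

24


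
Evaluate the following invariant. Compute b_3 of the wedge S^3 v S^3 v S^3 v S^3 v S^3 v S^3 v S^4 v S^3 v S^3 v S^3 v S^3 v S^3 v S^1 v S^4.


For a wedge of spheres, H_k (k>0) is free on one generator per sphere of dimension k.
Spheres of dimension 3: count = 11.
b_3 = 11

11


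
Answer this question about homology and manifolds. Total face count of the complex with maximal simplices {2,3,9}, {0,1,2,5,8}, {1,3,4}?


Each maximal simplex on m vertices has 2^m - 1 nonempty faces.
Take the union (dedupe shared faces).
Total distinct faces = 42

42


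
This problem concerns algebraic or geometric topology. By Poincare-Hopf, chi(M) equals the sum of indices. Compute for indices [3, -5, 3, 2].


Poincare-Hopf: chi(M) = sum of indices of zeros.
chi = (3) + (-5) + (3) + (2) = 3

3


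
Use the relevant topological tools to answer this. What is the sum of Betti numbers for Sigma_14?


For Sigma_14: b_0 = 1, b_1 = 2g = 28, b_2 = 1.
Total = 1 + 28 + 1 = 30

30


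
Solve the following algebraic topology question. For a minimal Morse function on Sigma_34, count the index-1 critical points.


A perfect Morse function has m_k = b_k.
For Sigma_34: b_0=1, b_1=2g=68, b_2=1.
Saddles m_1 = 2g = 68

68


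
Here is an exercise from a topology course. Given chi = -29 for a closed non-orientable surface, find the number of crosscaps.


chi = 2 - k for closed non-orientable surfaces with k crosscaps.
-29 = 2 - k
k = 2 - (-29) = 31

31


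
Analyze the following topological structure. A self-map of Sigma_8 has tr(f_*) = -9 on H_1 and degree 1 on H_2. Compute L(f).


L(f) = tr(f_0*) - tr(f_1*) + tr(f_2*).
= 1 - (-9) + (1)
= 11

11


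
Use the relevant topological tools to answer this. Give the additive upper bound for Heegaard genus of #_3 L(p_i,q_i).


Heegaard genus satisfies g(A#B) <= g(A) + g(B).
Each lens space has g = 1.
Upper bound: 3 * 1 = 3

3


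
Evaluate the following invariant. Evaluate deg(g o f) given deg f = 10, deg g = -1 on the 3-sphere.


Degree is multiplicative under composition: deg(g o f) = deg(g) * deg(f).
= -1 * 10 = -10

-10


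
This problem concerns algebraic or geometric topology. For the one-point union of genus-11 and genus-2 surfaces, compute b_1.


For a wedge: H_1(A v B) = H_1(A) + H_1(B).
b_1(Sigma_11) = 22, b_1(Sigma_2) = 4.
b_1 = 22 + 4 = 26

26


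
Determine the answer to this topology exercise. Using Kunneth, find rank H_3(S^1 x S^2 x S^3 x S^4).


Each S^d has Poincare polynomial 1 + t^d.
The product S^1 x S^2 x S^3 x S^4 has Poincare polynomial prod(1+t^d_i).
Expanding: b_0=1, b_1=1, b_2=1, b_3=2, b_4=2, b_5=2, b_6=2, b_7=2, b_8=1, b_9=1, b_10=1.
b_3 = 2

2


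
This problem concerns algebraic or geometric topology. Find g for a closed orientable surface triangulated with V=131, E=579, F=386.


chi = V - E + F = 131 - 579 + 386 = -62
For orientable closed surface: chi = 2 - 2g, so g = (2 - chi)/2.
g = (2 - (-62)) / 2 = 64 / 2 = 32

32


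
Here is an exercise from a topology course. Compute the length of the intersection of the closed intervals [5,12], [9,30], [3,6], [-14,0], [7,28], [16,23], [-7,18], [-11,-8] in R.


Intersection = [max(a_i), min(b_i)] = [16, -8].
Since 16 > -8, the intersection is empty.
Length = 0

0


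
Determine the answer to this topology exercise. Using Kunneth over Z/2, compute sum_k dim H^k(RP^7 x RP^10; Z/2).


dim H^*(RP^n; Z/2) = n+1 (one Z/2 in each degree 0..n).
Total Betti number is multiplicative.
Total = (7+1) * (10+1) = 8 * 11 = 88

88


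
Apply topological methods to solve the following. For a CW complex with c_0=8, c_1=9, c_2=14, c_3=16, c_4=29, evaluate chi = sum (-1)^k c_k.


chi = sum_k (-1)^k c_k.
= (-1)^0*8 + (-1)^1*9 + (-1)^2*14 + (-1)^3*16 + (-1)^4*29
= (8) + (-9) + (14) + (-16) + (29)
= 26

26


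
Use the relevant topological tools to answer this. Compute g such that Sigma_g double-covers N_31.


chi(N_31) = 2 - 31 = -29.
Double cover: chi(Sigma_g) = 2 * chi(N_31) = 2*(-29) = -58.
2 - 2g = -58, so g = (2 - (-58))/2 = 60/2 = 30

30


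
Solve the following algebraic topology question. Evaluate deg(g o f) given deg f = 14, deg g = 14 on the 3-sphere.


Degree is multiplicative under composition: deg(g o f) = deg(g) * deg(f).
= 14 * 14 = 196

196


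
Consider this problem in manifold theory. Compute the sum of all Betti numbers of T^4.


b_k(T^4) = C(4,k), so the sum over k is sum_k C(4,k) = 2^4.
Total = 2^4 = 16

16


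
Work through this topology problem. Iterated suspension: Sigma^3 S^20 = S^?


Each suspension raises dimension by 1: Sigma S^n = S^{n+1}.
Sigma^3 S^20 = S^{20+3} = S^23

23


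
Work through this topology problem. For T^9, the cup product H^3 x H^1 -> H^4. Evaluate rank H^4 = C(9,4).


Cup product: H^p x H^q -> H^{p+q}; here p+q = 3+1 = 4.
rank H^k(T^n) = C(n,k).
C(9,4) = 126

126


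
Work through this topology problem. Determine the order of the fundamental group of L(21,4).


pi_1(L(p,q)) = Z/pZ for any q coprime to p.
|pi_1(L(21,4))| = 21

21


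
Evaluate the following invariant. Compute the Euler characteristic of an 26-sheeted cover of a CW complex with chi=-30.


For a finite covering: chi(E) = (number of sheets) * chi(B).
chi(E) = 26 * (-30) = -780

-780


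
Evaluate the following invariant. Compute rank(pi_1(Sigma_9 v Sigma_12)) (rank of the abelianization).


For a wedge: H_1(A v B) = H_1(A) + H_1(B).
b_1(Sigma_9) = 18, b_1(Sigma_12) = 24.
b_1 = 18 + 24 = 42

42


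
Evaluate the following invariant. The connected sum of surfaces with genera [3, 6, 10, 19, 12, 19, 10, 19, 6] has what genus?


Genus is additive under connected sum of orientable surfaces.
g = 3 + 6 + 10 + 19 + 12 + 19 + 10 + 19 + 6 = 104

104


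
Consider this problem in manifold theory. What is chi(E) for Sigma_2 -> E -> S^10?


chi(S^10) = 2 (n even), chi(Sigma_2) = 2 - 2*2 = -2.
chi(E) = 2 * (-2) = -4

-4


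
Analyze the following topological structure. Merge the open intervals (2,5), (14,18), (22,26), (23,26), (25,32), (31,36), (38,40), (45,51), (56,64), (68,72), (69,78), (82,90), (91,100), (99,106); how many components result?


Sort and merge overlapping open intervals.
Merged: (2,5), (14,18), (22,36), (38,40), (45,51), (56,64), (68,78), (82,90), (91,106).
Number of components = 9

9


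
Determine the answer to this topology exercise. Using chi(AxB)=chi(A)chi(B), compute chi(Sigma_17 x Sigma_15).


chi(Sigma_17) = 2 - 2*17 = -32
chi(Sigma_15) = 2 - 2*15 = -28
chi(product) = (-32) * (-28) = 896

896


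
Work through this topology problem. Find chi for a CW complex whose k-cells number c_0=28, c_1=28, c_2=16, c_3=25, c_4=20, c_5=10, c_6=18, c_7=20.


chi = sum_k (-1)^k c_k.
= (-1)^0*28 + (-1)^1*28 + (-1)^2*16 + (-1)^3*25 + (-1)^4*20 + (-1)^5*10 + (-1)^6*18 + (-1)^7*20
= (28) + (-28) + (16) + (-25) + (20) + (-10) + (18) + (-20)
= -1

-1


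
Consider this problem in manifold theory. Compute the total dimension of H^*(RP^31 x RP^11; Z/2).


dim H^*(RP^n; Z/2) = n+1 (one Z/2 in each degree 0..n).
Total Betti number is multiplicative.
Total = (31+1) * (11+1) = 32 * 12 = 384

384


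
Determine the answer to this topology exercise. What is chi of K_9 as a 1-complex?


K_9: V = 9, E = C(9,2) = 36.
chi = V - E = 9 - 36 = -27

-27


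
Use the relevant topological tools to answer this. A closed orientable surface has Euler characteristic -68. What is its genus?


chi = 2 - 2g for closed orientable surfaces.
-68 = 2 - 2g
2g = 2 - (-68) = 70
g = 35

35


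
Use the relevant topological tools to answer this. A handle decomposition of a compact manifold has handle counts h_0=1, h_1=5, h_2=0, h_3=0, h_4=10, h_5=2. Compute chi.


Handles of index k contribute (-1)^k to chi (same as CW cells).
chi = (1) + (-5) + (0) + (0) + (10) + (-2) = 4

4


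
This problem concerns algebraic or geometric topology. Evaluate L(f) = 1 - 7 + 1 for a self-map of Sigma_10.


L(f) = tr(f_0*) - tr(f_1*) + tr(f_2*).
= 1 - (7) + (1)
= -5

-5


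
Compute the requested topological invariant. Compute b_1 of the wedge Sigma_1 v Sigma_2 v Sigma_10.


For a wedge X v Y: reduced H_k(X v Y) = H_k(X) + H_k(Y).
Each Sigma_g contributes b_1 = 2g.
b_1 = 2 + 4 + 20 = 26

26


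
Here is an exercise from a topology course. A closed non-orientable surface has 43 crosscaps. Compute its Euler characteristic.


For a non-orientable closed surface with k crosscaps: chi = 2 - k.
Here k = 43.
chi = 2 - 43 = -41

-41


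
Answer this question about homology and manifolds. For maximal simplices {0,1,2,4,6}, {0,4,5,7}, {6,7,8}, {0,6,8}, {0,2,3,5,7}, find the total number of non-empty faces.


Each maximal simplex on m vertices has 2^m - 1 nonempty faces.
Take the union (dedupe shared faces).
Total distinct faces = 72

72


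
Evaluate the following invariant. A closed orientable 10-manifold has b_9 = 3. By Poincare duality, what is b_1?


Poincare duality for closed orientable n-manifolds: b_k = b_{n-k}.
Here n = 10, so b_1 = b_9 = 3

3


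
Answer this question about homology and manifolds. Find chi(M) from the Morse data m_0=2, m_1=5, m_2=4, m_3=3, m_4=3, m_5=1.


Morse theory: chi(M) = sum_k (-1)^k m_k where m_k = #(index-k critical points).
= (2) + (-5) + (4) + (-3) + (3) + (-1) = 0

0


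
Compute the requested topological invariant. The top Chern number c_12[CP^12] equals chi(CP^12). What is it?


For any closed oriented manifold, <e(TM),[M]> = chi(M).
chi(CP^12) = 12+1 = 13

13


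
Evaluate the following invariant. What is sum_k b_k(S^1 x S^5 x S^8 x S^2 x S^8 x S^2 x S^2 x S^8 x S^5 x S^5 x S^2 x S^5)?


Total Betti number is multiplicative under products.
Each S^d (d>=1) has total Betti number 2.
There are 12 sphere factors.
Total = 2^12 = 4096

4096


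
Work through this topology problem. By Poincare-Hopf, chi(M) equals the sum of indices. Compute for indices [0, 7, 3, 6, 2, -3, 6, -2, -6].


Poincare-Hopf: chi(M) = sum of indices of zeros.
chi = (0) + (7) + (3) + (6) + (2) + (-3) + (6) + (-2) + (-6) = 13

13


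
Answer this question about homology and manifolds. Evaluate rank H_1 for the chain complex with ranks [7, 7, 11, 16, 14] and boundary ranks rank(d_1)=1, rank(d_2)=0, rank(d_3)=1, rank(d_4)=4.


rank H_k = rank(ker d_k) - rank(im d_{k+1}).
rank(ker d_1) = rank(C_1) - rank(d_1) = 7 - 1 = 6.
rank(im d_{1+1}) = 0.
rank H_1 = 6 - 0 = 6

6


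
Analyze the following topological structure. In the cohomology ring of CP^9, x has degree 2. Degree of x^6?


|x| = 2 in H^*(CP^n).
|x^6| = 6 * |x| = 6 * 2 = 12

12


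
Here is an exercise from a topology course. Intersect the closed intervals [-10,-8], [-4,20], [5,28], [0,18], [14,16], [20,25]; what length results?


Intersection = [max(a_i), min(b_i)] = [20, -8].
Since 20 > -8, the intersection is empty.
Length = 0

0


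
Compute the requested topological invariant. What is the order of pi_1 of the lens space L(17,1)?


pi_1(L(p,q)) = Z/pZ for any q coprime to p.
|pi_1(L(17,1))| = 17

17


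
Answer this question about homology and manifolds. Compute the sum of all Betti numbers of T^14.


b_k(T^14) = C(14,k), so the sum over k is sum_k C(14,k) = 2^14.
Total = 2^14 = 16384

16384


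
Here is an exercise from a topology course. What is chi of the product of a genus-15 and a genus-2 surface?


chi(Sigma_15) = 2 - 2*15 = -28
chi(Sigma_2) = 2 - 2*2 = -2
chi(product) = (-28) * (-2) = 56

56


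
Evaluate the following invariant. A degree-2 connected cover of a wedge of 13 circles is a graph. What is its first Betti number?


Nielsen-Schreier: an index-n subgroup of F_r is free of rank 1 + n(r-1).
Equivalently: chi(cover) = n*chi(base); chi(vee_r S^1) = 1 - 13 = -12.
chi(E) = 2*(-12) = -24; rank = 1 - chi(E) = 1 - (-24) = 25.
rank = 1 + 2*(13-1) = 1 + 24 = 25

25


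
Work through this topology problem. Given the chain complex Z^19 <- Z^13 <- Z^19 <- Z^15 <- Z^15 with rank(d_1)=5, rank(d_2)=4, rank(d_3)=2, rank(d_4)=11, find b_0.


rank H_k = rank(ker d_k) - rank(im d_{k+1}).
rank(ker d_0) = rank(C_0) - rank(d_0) = 19 - 0 = 19.
rank(im d_{0+1}) = 5.
rank H_0 = 19 - 5 = 14

14


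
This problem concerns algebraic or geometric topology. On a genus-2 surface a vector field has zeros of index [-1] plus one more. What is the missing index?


Poincare-Hopf: sum of indices = chi(M).
chi(Sigma_2) = 2 - 2*2 = -2.
Sum of known indices = -1.
x = chi - (sum known) = -2 - (-1) = -1

-1


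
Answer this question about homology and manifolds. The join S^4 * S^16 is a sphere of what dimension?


Join of spheres: S^m * S^n = S^{m+n+1}.
dim = 4 + 16 + 1 = 21

21


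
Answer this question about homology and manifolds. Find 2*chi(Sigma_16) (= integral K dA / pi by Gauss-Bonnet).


Gauss-Bonnet: integral K dA = 2*pi*chi(M).
chi(Sigma_16) = 2 - 2*16 = -30.
(integral K dA)/pi = 2*chi = 2*(-30) = -60

-60


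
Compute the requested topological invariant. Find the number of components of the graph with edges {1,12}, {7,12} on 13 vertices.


Run DFS/union-find over 13 vertices.
V = 13, E = 2.
Number of components = 11

11


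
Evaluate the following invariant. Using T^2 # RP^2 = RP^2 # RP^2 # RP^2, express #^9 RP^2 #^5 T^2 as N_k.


Since a >= 1, the sum is non-orientable; each T^2 can be replaced by RP^2 # RP^2 (since T^2#RP^2 = 3RP^2).
Total crosscaps k = 9 + 2*5 = 19.
Check via chi: chi = 9*1 + 5*0 - (9+5-1)*2 = -17 = 2 - k = -17. Consistent.

19


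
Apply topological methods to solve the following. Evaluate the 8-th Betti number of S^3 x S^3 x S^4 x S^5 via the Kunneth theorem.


Each S^d has Poincare polynomial 1 + t^d.
The product S^3 x S^3 x S^4 x S^5 has Poincare polynomial prod(1+t^d_i).
Expanding: b_0=1, b_3=2, b_4=1, b_5=1, b_6=1, b_7=2, b_8=2, b_9=1, b_10=1, b_11=1, b_12=2, b_15=1.
b_8 = 2

2


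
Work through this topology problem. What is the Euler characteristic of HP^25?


HP^25 has one cell in each dimension 0, 4, ..., 4*25 (25+1 cells, all even-dim).
chi = 25 + 1 = 26

26


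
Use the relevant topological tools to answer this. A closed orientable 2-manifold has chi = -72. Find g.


chi = 2 - 2g for closed orientable surfaces.
-72 = 2 - 2g
2g = 2 - (-72) = 74
g = 37

37


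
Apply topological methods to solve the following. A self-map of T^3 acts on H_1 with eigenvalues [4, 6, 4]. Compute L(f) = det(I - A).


For a torus self-map: L(f) = det(I - A) where A acts on H_1.
L(f) = (1-4) * (1-6) * (1-4) = -3 * -5 * -3 = -45

-45


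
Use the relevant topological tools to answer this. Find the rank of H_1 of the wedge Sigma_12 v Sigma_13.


For a wedge: H_1(A v B) = H_1(A) + H_1(B).
b_1(Sigma_12) = 24, b_1(Sigma_13) = 26.
b_1 = 24 + 26 = 50

50


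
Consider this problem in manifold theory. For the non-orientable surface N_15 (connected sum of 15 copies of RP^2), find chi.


For a non-orientable closed surface with k crosscaps: chi = 2 - k.
Here k = 15.
chi = 2 - 15 = -13

-13


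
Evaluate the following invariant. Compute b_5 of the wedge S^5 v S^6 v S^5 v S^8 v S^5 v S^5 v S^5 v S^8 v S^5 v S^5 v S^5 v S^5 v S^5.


For a wedge of spheres, H_k (k>0) is free on one generator per sphere of dimension k.
Spheres of dimension 5: count = 10.
b_5 = 10

10


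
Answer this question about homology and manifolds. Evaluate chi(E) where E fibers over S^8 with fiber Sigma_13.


chi(S^8) = 2 (n even), chi(Sigma_13) = 2 - 2*13 = -24.
chi(E) = 2 * (-24) = -48

-48


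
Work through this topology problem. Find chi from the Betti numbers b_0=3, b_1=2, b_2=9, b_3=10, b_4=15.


chi = sum_k (-1)^k b_k.
= (3) + (-2) + (9) + (-10) + (15)
= 15

15


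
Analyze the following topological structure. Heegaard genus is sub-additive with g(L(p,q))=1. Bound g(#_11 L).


Heegaard genus satisfies g(A#B) <= g(A) + g(B).
Each lens space has g = 1.
Upper bound: 11 * 1 = 11

11


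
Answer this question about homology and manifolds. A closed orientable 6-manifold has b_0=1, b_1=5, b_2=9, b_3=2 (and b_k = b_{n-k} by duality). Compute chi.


By Poincare duality b_k = b_{6-k}, so full Betti numbers: b_0=1, b_1=5, b_2=9, b_3=2, b_4=9, b_5=5, b_6=1.
chi = sum (-1)^k b_k = 8

8


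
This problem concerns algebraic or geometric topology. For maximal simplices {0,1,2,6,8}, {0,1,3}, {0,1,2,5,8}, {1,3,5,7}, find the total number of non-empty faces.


Each maximal simplex on m vertices has 2^m - 1 nonempty faces.
Take the union (dedupe shared faces).
Total distinct faces = 61

61


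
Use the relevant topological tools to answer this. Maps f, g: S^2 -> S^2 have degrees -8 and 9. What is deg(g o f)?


Degree is multiplicative under composition: deg(g o f) = deg(g) * deg(f).
= 9 * -8 = -72

-72


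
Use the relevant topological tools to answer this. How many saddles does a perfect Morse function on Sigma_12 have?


A perfect Morse function has m_k = b_k.
For Sigma_12: b_0=1, b_1=2g=24, b_2=1.
Saddles m_1 = 2g = 24

24


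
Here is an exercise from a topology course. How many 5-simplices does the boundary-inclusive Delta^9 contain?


Delta^9 has 9+1 vertices. A 5-face is a choice of 5+1 vertices.
f_5 = C(9+1, 5+1) = C(10,6) = 210

210


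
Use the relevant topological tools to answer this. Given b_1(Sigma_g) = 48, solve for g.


For a closed orientable surface: b_1 = 2g.
48 = 2g
g = 48 / 2 = 24

24


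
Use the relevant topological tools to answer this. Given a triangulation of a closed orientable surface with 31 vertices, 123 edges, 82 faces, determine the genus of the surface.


chi = V - E + F = 31 - 123 + 82 = -10
For orientable closed surface: chi = 2 - 2g, so g = (2 - chi)/2.
g = (2 - (-10)) / 2 = 12 / 2 = 6

6


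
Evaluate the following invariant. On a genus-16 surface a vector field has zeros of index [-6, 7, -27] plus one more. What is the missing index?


Poincare-Hopf: sum of indices = chi(M).
chi(Sigma_16) = 2 - 2*16 = -30.
Sum of known indices = -26.
x = chi - (sum known) = -30 - (-26) = -4

-4


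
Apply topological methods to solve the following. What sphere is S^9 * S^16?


Join of spheres: S^m * S^n = S^{m+n+1}.
dim = 9 + 16 + 1 = 26

26


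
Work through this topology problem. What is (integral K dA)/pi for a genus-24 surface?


Gauss-Bonnet: integral K dA = 2*pi*chi(M).
chi(Sigma_24) = 2 - 2*24 = -46.
(integral K dA)/pi = 2*chi = 2*(-46) = -92

-92


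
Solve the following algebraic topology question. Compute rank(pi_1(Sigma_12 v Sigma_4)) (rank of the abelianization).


For a wedge: H_1(A v B) = H_1(A) + H_1(B).
b_1(Sigma_12) = 24, b_1(Sigma_4) = 8.
b_1 = 24 + 8 = 32

32


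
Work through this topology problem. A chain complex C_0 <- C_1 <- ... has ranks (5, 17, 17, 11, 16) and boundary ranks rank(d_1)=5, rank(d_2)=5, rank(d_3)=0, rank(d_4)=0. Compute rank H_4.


rank H_k = rank(ker d_k) - rank(im d_{k+1}).
rank(ker d_4) = rank(C_4) - rank(d_4) = 16 - 0 = 16.
rank(im d_{4+1}) = 0.
rank H_4 = 16 - 0 = 16

16


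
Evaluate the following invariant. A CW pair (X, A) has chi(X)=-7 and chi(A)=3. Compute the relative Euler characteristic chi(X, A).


Relative Euler characteristic: chi(X, A) = chi(X) - chi(A).
= -7 - (3) = -10

-10


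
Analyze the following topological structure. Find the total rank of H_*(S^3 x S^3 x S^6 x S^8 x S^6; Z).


Total Betti number is multiplicative under products.
Each S^d (d>=1) has total Betti number 2.
There are 5 sphere factors.
Total = 2^5 = 32

32


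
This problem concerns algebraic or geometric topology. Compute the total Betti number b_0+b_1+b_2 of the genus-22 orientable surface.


For Sigma_22: b_0 = 1, b_1 = 2g = 44, b_2 = 1.
Total = 1 + 44 + 1 = 46

46


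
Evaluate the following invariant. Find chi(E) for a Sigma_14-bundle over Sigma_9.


For a fiber bundle F -> E -> B (with CW structure): chi(E) = chi(B) * chi(F).
chi(Sigma_9) = -16, chi(Sigma_14) = -26.
chi(E) = (-16) * (-26) = 416

416


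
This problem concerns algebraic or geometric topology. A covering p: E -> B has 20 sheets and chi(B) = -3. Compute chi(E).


For a finite covering: chi(E) = (number of sheets) * chi(B).
chi(E) = 20 * (-3) = -60

-60


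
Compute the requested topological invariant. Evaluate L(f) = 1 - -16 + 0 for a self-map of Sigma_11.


L(f) = tr(f_0*) - tr(f_1*) + tr(f_2*).
= 1 - (-16) + (0)
= 17

17


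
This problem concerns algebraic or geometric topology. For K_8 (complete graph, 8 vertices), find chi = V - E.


K_8: V = 8, E = C(8,2) = 28.
chi = V - E = 8 - 28 = -20

-20


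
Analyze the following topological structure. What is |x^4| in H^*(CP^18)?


|x| = 2 in H^*(CP^n).
|x^4| = 4 * |x| = 4 * 2 = 8

8


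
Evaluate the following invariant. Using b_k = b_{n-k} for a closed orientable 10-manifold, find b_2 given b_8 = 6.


Poincare duality for closed orientable n-manifolds: b_k = b_{n-k}.
Here n = 10, so b_2 = b_8 = 6

6


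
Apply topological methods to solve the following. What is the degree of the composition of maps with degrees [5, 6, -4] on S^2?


Degree is multiplicative: deg(composition) = product of degrees.
= (5) * (6) * (-4) = -120

-120


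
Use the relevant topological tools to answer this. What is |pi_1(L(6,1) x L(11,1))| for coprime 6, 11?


pi_1(X x Y) = pi_1(X) x pi_1(Y).
pi_1(L(6,1)) = Z/6, pi_1(L(11,1)) = Z/11.
|Z/6 x Z/11| = 6 * 11 = 66

66


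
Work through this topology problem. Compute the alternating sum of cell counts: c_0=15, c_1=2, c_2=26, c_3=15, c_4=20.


chi = sum_k (-1)^k c_k.
= (-1)^0*15 + (-1)^1*2 + (-1)^2*26 + (-1)^3*15 + (-1)^4*20
= (15) + (-2) + (26) + (-15) + (20)
= 44

44


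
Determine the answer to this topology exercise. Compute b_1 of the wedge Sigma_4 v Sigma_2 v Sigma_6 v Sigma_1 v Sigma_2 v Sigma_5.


For a wedge X v Y: reduced H_k(X v Y) = H_k(X) + H_k(Y).
Each Sigma_g contributes b_1 = 2g.
b_1 = 8 + 4 + 12 + 2 + 4 + 10 = 40

40


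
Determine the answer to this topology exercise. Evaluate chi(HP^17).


HP^17 has one cell in each dimension 0, 4, ..., 4*17 (17+1 cells, all even-dim).
chi = 17 + 1 = 18

18


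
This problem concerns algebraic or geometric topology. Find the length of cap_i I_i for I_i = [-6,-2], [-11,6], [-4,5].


Intersection = [max(a_i), min(b_i)] = [-4, -2].
Length = -2 - -4 = 2

2


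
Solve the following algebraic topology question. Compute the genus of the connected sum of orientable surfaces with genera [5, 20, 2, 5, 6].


Genus is additive under connected sum of orientable surfaces.
g = 5 + 20 + 2 + 5 + 6 = 38

38


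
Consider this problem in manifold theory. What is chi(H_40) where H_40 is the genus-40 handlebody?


A genus-g handlebody deformation retracts to a wedge of g circles.
chi(vee_g S^1) = 1 - g.
chi(H_40) = 1 - 40 = -39

-39


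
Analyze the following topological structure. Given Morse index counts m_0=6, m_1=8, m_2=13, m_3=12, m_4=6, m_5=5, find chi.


Morse theory: chi(M) = sum_k (-1)^k m_k where m_k = #(index-k critical points).
= (6) + (-8) + (13) + (-12) + (6) + (-5) = 0

0
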